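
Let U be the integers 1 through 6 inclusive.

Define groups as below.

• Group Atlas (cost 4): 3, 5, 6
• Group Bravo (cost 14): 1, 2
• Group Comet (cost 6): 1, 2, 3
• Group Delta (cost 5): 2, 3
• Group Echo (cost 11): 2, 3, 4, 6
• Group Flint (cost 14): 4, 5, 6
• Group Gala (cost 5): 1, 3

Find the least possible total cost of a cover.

20

Comet, Flint together cover every element (Comet ∪ Flint = {1, 2, 3, 4, 5, 6}); total cost 6 + 14 = 20.
The greedy pick Atlas, Comet, Echo costs 21; no covering selection beats 20.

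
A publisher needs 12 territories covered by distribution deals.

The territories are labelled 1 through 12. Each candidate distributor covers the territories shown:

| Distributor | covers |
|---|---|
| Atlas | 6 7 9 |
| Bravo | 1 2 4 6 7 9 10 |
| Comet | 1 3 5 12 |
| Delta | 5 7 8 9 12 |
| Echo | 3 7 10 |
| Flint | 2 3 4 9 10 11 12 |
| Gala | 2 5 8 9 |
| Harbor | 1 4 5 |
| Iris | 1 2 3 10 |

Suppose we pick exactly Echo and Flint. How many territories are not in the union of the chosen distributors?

4

Union of Echo, Flint = {2, 3, 4, 7, 9, 10, 11, 12}.
Not covered: 1, 5, 6, 8 — 4 territories.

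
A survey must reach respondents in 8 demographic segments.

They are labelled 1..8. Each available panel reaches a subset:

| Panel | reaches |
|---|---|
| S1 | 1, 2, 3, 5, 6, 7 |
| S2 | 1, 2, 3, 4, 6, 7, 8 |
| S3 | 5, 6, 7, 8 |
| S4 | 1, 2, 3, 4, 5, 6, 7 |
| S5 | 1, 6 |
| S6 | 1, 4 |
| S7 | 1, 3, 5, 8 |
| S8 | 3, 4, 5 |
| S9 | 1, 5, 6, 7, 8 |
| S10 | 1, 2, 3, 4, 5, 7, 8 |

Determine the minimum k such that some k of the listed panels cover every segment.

Take {S2, S4}. Their union is {1, 2, 3, 4, 5, 6, 7, 8}, which is all 8 segments.
No single panel has all 8 segments (the largest, S2, has 7), so 2 is optimal.

2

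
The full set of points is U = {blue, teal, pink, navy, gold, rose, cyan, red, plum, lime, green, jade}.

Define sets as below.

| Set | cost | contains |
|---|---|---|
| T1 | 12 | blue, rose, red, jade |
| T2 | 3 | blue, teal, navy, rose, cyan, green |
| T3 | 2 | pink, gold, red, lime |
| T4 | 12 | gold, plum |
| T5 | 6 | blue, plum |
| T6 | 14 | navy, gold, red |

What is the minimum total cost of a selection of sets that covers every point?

T1, T2, T3, T5 together cover every point (T1 ∪ T2 ∪ T3 ∪ T5 = {blue, teal, pink, navy, gold, rose, cyan, red, plum, lime, green, jade}); total cost 12 + 3 + 2 + 6 = 23.
No covering selection has total cost below 23.

23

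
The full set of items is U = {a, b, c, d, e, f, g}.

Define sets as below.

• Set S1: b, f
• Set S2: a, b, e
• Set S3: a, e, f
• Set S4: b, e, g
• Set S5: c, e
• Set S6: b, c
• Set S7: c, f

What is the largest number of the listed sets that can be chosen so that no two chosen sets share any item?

S1, S5 are pairwise disjoint (S1={b,f}; S5={c,e}).
Every remaining set overlaps one of these, and no 3 of the listed sets are pairwise disjoint, so 2 is the maximum.

2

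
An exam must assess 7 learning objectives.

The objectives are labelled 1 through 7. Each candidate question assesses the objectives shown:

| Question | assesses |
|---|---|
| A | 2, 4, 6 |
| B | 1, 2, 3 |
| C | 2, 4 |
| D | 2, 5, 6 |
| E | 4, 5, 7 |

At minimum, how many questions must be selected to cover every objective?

3

B and D and E together: B ∪ D ∪ E = {1, 2, 3, 4, 5, 6, 7} — every objective is covered.
Each question has at most 3 objectives, and 2·3 = 6 < 7 — so at least 3 questions are needed, and 3 is optimal.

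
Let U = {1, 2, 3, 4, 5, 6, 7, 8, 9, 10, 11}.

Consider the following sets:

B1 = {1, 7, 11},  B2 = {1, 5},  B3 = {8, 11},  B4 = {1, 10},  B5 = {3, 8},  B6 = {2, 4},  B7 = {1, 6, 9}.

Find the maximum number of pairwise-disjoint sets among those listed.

B2, B3, B6 are pairwise disjoint (B2={1,5}; B3={8,11}; B6={2,4}).
Every remaining set overlaps one of these, and no 4 of the listed sets are pairwise disjoint, so 3 is the maximum.

3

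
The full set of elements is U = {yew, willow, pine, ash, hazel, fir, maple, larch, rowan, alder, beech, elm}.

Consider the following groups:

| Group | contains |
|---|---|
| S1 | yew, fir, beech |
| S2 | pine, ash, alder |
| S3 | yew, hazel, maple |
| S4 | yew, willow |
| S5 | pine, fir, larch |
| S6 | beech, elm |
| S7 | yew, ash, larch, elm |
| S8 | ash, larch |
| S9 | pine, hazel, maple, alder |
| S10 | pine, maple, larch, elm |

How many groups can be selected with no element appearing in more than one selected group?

S4, S6, S8, S9 are pairwise disjoint (S4={yew,willow}; S6={beech,elm}; S8={ash,larch}; S9={pine,hazel,maple,alder}).
Every remaining group overlaps one of these, and no 5 of the listed groups are pairwise disjoint, so 4 is the maximum.

4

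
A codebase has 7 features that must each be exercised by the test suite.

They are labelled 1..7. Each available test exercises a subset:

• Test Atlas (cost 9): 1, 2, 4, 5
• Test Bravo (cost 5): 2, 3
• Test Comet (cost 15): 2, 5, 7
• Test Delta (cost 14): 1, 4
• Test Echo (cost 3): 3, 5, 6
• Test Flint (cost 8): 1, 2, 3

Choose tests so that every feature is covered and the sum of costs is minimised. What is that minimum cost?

Atlas, Comet, Echo together cover every feature (Atlas ∪ Comet ∪ Echo = {1, 2, 3, 4, 5, 6, 7}); total cost 9 + 15 + 3 = 27.
No covering selection has total cost below 27.

27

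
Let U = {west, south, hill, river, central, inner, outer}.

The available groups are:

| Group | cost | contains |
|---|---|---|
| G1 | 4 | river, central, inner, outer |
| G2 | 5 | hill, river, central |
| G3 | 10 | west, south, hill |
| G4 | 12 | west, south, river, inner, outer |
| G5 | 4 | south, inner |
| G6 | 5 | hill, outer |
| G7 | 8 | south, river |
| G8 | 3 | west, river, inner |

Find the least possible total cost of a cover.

14

G1, G3 together cover every element (G1 ∪ G3 = {west, south, hill, river, central, inner, outer}); total cost 4 + 10 = 14.
The greedy pick G1, G8, G5, G2 costs 16; no covering selection beats 14.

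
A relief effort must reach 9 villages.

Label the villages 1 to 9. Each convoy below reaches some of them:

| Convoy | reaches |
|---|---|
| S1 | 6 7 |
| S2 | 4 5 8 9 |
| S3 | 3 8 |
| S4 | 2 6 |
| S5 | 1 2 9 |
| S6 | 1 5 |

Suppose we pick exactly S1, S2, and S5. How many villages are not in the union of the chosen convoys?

Union of S1, S2, S5 = {1, 2, 4, 5, 6, 7, 8, 9}.
Not covered: 3 — 1 village.

1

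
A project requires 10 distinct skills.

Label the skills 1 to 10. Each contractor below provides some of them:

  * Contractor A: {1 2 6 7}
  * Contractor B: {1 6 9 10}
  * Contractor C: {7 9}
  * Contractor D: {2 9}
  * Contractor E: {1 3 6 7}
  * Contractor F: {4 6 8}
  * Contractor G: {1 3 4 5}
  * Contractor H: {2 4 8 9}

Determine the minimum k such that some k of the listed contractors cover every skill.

4

A and B and F and G together: A ∪ B ∪ F ∪ G = {1, 2, 3, 4, 5, 6, 7, 8, 9, 10} — every skill is covered.
No 3 of the 8 contractors cover everything (all 56 combinations miss at least one skill), so 4 is optimal.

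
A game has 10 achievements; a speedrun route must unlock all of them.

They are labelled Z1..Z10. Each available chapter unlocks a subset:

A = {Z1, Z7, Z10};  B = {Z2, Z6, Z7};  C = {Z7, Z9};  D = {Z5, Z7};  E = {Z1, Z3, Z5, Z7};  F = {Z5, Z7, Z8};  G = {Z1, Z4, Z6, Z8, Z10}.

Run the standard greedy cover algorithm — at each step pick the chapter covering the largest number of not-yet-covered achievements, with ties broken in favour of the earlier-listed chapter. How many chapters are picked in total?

4

Greedy: pick G (covers 5 new) → pick E (covers 3 new) → pick B (covers 1 new) → pick C (covers 1 new). Total picks: 4.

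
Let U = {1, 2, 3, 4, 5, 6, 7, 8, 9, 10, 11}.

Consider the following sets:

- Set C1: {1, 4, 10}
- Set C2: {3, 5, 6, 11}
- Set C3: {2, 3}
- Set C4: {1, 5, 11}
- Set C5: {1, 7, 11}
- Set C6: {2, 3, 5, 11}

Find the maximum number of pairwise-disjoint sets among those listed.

C1, C2 are pairwise disjoint (C1={1,4,10}; C2={3,5,6,11}).
Every remaining set overlaps one of these, and no 3 of the listed sets are pairwise disjoint, so 2 is the maximum.

2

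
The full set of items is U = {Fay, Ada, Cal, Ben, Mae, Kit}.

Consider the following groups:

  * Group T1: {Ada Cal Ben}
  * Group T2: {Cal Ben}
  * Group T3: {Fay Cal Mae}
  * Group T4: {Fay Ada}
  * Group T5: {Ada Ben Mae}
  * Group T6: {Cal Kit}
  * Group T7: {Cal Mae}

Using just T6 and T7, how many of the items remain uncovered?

Union of T6, T7 = {Cal, Mae, Kit}.
Not covered: Fay, Ada, Ben — 3 items.

3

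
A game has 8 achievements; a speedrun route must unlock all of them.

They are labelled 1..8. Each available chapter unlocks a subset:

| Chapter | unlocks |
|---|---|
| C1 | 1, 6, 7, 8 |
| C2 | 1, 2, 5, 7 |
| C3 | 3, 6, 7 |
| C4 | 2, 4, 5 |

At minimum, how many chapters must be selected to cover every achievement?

C1 and C3 and C4 together: C1 ∪ C3 ∪ C4 = {1, 2, 3, 4, 5, 6, 7, 8} — every achievement is covered.
Only C3 contains 3, so C3 is forced; the remaining 5 achievements need at least 2 more chapters (each remaining chapter adds at most 3) — so at least 3 chapters are needed, and 3 is optimal.

3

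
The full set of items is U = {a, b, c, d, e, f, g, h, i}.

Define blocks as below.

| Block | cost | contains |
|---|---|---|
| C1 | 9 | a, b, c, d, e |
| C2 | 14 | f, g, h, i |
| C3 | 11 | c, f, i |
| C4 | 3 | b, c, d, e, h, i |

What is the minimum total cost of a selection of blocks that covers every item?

C1, C2 together cover every item (C1 ∪ C2 = {a, b, c, d, e, f, g, h, i}); total cost 9 + 14 = 23.
The greedy pick C4, C2, C1 costs 26; no covering selection beats 23.

23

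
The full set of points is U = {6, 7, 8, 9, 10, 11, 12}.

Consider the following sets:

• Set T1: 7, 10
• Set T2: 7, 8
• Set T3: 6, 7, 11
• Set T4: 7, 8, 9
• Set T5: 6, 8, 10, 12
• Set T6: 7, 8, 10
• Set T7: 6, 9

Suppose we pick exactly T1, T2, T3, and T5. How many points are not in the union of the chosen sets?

1

Union of T1, T2, T3, T5 = {6, 7, 8, 10, 11, 12}.
Not covered: 9 — 1 point.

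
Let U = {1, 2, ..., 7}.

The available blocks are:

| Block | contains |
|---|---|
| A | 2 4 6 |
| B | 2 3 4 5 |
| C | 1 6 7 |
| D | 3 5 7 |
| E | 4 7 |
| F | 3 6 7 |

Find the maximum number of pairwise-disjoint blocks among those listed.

2

B, C are pairwise disjoint (B={2,3,4,5}; C={1,6,7}).
Every remaining block overlaps one of these, and no 3 of the listed blocks are pairwise disjoint, so 2 is the maximum.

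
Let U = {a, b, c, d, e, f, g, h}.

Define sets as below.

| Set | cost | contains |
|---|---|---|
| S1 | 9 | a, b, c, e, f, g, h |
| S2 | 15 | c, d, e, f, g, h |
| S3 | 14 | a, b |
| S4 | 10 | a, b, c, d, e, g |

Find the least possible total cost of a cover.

S1, S4 together cover every point (S1 ∪ S4 = {a, b, c, d, e, f, g, h}); total cost 9 + 10 = 19.
No covering selection has total cost below 19.

19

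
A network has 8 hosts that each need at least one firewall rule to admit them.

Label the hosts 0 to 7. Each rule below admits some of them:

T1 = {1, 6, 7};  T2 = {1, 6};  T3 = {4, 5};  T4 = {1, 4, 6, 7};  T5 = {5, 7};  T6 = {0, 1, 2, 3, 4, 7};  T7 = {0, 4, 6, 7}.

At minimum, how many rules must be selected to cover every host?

3

Take {T1, T3, T6}. Their union is {0, 1, 2, 3, 4, 5, 6, 7}, which is all 8 hosts.
Only T6 contains 2, so T6 is forced; the remaining 2 hosts need at least 2 more rules (each remaining rule adds at most 1) — so at least 3 rules are needed, and 3 is optimal.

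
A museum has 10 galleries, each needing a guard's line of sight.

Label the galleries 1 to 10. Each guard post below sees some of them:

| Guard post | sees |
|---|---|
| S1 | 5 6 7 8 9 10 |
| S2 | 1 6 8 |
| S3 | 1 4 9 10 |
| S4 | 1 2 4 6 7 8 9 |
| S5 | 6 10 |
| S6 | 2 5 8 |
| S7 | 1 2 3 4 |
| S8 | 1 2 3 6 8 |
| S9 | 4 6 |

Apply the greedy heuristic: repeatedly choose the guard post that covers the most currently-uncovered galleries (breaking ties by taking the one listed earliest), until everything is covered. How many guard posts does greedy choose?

Greedy: pick S4 (covers 7 new) → pick S1 (covers 2 new) → pick S7 (covers 1 new). Total picks: 3.
(The true minimum cover uses only 2 guard posts, so greedy is not optimal here.)

3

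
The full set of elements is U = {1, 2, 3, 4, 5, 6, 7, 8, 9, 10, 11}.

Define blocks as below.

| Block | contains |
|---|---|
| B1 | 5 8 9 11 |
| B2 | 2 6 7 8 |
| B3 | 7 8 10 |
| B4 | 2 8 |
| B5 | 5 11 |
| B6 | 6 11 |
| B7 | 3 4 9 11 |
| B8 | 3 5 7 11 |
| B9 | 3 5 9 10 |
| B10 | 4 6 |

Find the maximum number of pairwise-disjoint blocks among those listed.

B3, B5, B10 are pairwise disjoint (B3={7,8,10}; B5={5,11}; B10={4,6}).
Every remaining block overlaps one of these, and no 4 of the listed blocks are pairwise disjoint, so 3 is the maximum.

3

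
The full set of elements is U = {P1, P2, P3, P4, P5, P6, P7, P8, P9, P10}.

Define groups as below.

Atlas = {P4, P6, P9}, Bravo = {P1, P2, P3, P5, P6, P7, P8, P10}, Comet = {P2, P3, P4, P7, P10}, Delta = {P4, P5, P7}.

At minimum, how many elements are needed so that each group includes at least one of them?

2

H = {P4, P5} meets every group (each contains at least one member of H), and |H| = 2.
No single element lies in every group, so at least 2 are needed and 2 is optimal.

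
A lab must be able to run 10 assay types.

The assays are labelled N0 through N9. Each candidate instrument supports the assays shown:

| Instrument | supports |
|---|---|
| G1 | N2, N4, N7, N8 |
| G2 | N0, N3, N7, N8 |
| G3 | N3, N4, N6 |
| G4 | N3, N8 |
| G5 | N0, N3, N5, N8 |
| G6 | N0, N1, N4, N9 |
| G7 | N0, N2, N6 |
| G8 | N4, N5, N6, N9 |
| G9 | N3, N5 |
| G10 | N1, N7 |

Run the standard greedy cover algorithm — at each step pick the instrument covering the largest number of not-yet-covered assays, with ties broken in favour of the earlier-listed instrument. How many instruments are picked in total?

4

Greedy: pick G1 (covers 4 new) → pick G5 (covers 3 new) → pick G6 (covers 2 new) → pick G3 (covers 1 new). Total picks: 4.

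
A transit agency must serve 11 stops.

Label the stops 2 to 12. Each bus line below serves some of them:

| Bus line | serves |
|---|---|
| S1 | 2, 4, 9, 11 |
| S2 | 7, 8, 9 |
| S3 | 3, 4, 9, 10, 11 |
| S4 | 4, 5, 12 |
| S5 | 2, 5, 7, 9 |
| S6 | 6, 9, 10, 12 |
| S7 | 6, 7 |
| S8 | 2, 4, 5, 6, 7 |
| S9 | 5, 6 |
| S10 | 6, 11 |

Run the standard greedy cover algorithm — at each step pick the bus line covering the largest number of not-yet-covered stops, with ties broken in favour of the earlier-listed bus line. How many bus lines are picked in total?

Greedy: pick S3 (covers 5 new) → pick S8 (covers 4 new) → pick S2 (covers 1 new) → pick S4 (covers 1 new). Total picks: 4.

4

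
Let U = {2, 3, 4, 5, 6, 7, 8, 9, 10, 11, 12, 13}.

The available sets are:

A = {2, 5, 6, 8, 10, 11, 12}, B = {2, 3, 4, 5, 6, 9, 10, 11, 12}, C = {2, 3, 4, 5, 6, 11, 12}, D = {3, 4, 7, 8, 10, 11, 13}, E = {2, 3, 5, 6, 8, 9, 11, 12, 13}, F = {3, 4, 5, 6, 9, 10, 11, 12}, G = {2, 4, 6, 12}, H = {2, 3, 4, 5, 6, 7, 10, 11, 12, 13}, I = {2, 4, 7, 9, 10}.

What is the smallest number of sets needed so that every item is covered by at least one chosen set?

E and H together: E ∪ H = {2, 3, 4, 5, 6, 7, 8, 9, 10, 11, 12, 13} — every item is covered.
No single set has all 12 items (the largest, H, has 10), so 2 is optimal.

2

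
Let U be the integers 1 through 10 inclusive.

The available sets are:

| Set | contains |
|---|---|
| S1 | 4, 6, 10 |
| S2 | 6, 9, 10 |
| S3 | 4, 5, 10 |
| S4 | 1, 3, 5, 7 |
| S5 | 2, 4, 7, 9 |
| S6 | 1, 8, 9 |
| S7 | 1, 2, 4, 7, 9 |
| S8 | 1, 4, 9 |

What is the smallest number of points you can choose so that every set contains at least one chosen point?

The 3 points {3, 9, 10} hit every set.
No choice of 2 points meets every set, so 3 is the minimum.

3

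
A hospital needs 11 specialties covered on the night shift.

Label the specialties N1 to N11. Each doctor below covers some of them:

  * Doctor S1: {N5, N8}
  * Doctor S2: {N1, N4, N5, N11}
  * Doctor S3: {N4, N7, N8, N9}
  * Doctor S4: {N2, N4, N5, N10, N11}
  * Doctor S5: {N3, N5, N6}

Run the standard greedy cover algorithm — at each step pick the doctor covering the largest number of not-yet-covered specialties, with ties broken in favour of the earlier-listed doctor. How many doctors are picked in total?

4

Greedy: pick S4 (covers 5 new) → pick S3 (covers 3 new) → pick S5 (covers 2 new) → pick S2 (covers 1 new). Total picks: 4.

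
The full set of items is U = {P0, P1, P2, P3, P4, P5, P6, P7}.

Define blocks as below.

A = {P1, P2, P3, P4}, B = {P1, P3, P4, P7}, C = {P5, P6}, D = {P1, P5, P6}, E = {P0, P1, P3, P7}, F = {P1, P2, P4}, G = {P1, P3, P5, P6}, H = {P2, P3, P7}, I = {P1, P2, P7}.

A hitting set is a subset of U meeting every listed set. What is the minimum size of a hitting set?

The 3 items {P1, P3, P5} hit every block.
No choice of 2 items meets every block, so 3 is the minimum.

3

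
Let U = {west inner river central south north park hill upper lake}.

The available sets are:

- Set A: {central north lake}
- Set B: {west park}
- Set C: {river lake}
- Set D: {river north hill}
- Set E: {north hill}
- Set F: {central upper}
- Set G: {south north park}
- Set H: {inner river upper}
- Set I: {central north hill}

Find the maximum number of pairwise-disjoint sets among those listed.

B, C, E, F are pairwise disjoint (B={west,park}; C={river,lake}; E={north,hill}; F={central,upper}).
Every remaining set overlaps one of these, and no 5 of the listed sets are pairwise disjoint, so 4 is the maximum.

4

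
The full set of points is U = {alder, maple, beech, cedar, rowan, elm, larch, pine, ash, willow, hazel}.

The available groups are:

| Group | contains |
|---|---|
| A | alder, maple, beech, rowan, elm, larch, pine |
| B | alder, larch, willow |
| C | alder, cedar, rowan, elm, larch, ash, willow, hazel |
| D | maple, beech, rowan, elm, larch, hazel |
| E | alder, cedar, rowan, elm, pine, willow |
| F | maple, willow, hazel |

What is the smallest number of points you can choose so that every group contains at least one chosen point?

2

The 2 points {maple, willow} hit every group.
No single point lies in every group, so at least 2 are needed and 2 is optimal.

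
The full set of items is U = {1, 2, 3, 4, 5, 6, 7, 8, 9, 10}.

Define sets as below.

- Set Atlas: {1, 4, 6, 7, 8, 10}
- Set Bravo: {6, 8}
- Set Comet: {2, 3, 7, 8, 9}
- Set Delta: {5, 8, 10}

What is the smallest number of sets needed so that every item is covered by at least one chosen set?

3

Atlas, Comet, and Delta cover everything between them: the union {1, 2, 3, 4, 5, 6, 7, 8, 9, 10} is all of U.
Only Atlas contains 1, so Atlas is forced; the remaining 4 items need at least 2 more sets (each remaining set adds at most 3) — so at least 3 sets are needed, and 3 is optimal.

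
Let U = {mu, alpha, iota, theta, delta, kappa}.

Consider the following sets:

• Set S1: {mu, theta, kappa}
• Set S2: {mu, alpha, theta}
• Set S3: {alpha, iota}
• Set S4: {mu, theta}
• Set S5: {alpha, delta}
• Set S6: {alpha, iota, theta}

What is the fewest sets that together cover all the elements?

Take {S1, S3, S5}. Their union is {mu, alpha, iota, theta, delta, kappa}, which is all 6 elements.
Only S5 contains delta, so S5 is forced; the remaining 4 elements need at least 2 more sets (each remaining set adds at most 3) — so at least 3 sets are needed, and 3 is optimal.

3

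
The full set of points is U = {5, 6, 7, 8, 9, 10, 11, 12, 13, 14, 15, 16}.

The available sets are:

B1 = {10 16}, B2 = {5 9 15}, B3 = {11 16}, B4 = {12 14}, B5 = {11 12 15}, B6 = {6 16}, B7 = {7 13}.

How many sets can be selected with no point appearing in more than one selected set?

4

B2, B4, B6, B7 are pairwise disjoint (B2={5,9,15}; B4={12,14}; B6={6,16}; B7={7,13}).
Every remaining set overlaps one of these, and no 5 of the listed sets are pairwise disjoint, so 4 is the maximum.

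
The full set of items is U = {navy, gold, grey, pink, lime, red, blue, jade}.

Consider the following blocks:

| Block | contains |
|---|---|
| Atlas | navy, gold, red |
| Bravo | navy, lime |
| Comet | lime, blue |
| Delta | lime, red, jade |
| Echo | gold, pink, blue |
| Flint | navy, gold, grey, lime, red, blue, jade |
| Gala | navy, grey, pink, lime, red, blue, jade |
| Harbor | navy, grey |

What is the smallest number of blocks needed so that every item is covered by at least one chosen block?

Flint and Gala cover everything between them: the union {navy, gold, grey, pink, lime, red, blue, jade} is all of U.
No single block has all 8 items (the largest, Flint, has 7), so 2 is optimal.

2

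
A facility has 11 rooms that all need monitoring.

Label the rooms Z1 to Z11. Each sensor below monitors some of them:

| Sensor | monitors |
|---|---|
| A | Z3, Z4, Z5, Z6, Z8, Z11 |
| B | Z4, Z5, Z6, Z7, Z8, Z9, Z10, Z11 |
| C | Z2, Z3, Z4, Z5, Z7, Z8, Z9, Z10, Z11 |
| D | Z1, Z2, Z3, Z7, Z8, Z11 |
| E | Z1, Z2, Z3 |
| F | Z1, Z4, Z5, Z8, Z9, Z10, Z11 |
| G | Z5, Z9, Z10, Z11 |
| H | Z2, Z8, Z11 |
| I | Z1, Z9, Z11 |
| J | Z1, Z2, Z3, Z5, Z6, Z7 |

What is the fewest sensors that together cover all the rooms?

2

B and D together: B ∪ D = {Z1, Z2, Z3, Z4, Z5, Z6, Z7, Z8, Z9, Z10, Z11} — every room is covered.
No single sensor has all 11 rooms (the largest, C, has 9), so 2 is optimal.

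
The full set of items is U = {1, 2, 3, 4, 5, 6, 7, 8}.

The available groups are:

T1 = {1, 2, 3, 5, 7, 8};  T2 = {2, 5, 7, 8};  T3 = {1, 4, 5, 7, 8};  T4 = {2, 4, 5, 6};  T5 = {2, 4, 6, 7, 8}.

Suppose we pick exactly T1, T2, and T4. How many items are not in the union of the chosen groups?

0

Union of T1, T2, T4 = {1, 2, 3, 4, 5, 6, 7, 8} — that's every item, so 0 are uncovered.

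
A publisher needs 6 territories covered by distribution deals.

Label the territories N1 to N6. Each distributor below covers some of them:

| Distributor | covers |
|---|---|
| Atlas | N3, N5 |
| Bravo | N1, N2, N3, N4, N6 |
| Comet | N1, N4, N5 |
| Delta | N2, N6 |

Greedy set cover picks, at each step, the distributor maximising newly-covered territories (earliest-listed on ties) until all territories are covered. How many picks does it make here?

2

Greedy: pick Bravo (covers 5 new) → pick Atlas (covers 1 new). Total picks: 2.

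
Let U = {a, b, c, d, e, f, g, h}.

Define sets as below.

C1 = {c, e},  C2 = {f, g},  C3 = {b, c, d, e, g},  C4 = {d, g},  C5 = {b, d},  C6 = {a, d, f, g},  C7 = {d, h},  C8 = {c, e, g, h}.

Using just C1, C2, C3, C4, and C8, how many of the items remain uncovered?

1

Union of C1, C2, C3, C4, C8 = {b, c, d, e, f, g, h}.
Not covered: a — 1 item.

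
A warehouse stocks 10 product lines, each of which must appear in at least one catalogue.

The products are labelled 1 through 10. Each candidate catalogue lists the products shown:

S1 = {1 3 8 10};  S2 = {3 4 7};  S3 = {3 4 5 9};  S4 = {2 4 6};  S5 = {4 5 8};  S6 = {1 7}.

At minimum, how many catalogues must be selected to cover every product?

4

Take {S1, S2, S3, S4}. Their union is {1, 2, 3, 4, 5, 6, 7, 8, 9, 10}, which is all 10 products.
No 3 of the 6 catalogues cover everything (all 20 combinations miss at least one product), so 4 is optimal.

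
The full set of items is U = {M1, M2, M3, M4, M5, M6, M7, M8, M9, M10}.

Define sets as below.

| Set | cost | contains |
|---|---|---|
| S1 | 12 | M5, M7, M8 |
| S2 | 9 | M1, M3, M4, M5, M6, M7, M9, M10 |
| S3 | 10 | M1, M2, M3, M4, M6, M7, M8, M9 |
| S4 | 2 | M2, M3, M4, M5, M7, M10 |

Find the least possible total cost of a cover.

S3, S4 together cover every item (S3 ∪ S4 = {M1, M2, M3, M4, M5, M6, M7, M8, M9, M10}); total cost 10 + 2 = 12.
No covering selection has total cost below 12.

12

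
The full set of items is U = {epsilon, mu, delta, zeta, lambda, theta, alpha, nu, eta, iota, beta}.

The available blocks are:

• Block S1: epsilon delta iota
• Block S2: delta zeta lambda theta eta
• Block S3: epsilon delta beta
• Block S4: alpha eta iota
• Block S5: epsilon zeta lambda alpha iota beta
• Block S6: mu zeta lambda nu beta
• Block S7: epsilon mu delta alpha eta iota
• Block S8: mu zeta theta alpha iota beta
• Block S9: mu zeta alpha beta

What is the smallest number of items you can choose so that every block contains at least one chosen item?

H = {delta, eta, beta} meets every block (each contains at least one member of H), and |H| = 3.
No choice of 2 items meets every block, so 3 is the minimum.

3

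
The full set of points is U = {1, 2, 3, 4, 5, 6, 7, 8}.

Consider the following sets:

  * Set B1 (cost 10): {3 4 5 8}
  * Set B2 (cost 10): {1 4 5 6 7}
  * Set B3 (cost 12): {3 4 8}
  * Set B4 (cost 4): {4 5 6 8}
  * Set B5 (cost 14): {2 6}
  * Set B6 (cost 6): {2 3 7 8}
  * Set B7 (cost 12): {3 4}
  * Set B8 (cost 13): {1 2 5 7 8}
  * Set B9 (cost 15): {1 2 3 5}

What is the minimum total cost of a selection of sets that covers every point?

B2, B6 together cover every point (B2 ∪ B6 = {1, 2, 3, 4, 5, 6, 7, 8}); total cost 10 + 6 = 16.
The greedy pick B4, B6, B2 costs 20; no covering selection beats 16.

16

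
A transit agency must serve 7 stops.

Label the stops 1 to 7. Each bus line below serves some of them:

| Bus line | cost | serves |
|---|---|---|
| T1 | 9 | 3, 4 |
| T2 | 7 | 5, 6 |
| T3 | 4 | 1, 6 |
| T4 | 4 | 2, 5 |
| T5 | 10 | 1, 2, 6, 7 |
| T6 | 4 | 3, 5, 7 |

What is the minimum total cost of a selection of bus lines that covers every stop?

T1, T3, T4, T6 together cover every stop (T1 ∪ T3 ∪ T4 ∪ T6 = {1, 2, 3, 4, 5, 6, 7}); total cost 9 + 4 + 4 + 4 = 21.
No covering selection has total cost below 21.

21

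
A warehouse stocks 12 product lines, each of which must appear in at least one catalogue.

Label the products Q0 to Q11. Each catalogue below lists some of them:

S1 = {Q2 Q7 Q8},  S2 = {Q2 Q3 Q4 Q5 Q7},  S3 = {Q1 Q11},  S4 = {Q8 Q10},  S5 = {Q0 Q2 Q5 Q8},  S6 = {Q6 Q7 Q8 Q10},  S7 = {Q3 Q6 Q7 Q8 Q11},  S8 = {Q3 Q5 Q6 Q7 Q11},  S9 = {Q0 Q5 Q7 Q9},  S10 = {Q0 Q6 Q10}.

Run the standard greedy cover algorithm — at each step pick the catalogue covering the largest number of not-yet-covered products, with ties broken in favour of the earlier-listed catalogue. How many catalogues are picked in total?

Greedy: pick S2 (covers 5 new) → pick S6 (covers 3 new) → pick S3 (covers 2 new) → pick S9 (covers 2 new). Total picks: 4.

4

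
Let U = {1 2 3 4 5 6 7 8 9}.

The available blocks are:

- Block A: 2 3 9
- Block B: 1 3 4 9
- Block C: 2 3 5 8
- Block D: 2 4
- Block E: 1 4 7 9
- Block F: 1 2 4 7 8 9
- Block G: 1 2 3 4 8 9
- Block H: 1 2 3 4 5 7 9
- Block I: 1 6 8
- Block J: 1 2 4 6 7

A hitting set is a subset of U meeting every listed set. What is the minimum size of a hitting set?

Take T = {1, 2}. Each listed block contains at least one of these, so T is a hitting set of size 2.
The blocks A, I are pairwise disjoint, so any hitting set needs a separate point for each — at least 2. Hence 2 is optimal.

2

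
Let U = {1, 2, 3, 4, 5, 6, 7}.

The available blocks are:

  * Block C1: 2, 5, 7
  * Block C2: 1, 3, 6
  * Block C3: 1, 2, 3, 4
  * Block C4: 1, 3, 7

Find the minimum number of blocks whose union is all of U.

Take {C1, C2, C3}. Their union is {1, 2, 3, 4, 5, 6, 7}, which is all 7 items.
Only C3 contains 4, so C3 is forced; the remaining 3 items need at least 2 more blocks (each remaining block adds at most 2) — so at least 3 blocks are needed, and 3 is optimal.

3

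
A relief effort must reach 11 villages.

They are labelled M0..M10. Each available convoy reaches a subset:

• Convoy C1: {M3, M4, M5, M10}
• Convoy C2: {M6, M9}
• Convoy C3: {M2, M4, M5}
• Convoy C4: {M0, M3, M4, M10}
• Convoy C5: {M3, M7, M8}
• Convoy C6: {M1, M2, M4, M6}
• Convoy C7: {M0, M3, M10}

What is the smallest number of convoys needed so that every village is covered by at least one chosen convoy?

Take {C1, C2, C4, C5, C6}. Their union is {M0, M1, M2, M3, M4, M5, M6, M7, M8, M9, M10}, which is all 11 villages.
No 4 of the 7 convoys cover everything (all 35 combinations miss at least one village), so 5 is optimal.

5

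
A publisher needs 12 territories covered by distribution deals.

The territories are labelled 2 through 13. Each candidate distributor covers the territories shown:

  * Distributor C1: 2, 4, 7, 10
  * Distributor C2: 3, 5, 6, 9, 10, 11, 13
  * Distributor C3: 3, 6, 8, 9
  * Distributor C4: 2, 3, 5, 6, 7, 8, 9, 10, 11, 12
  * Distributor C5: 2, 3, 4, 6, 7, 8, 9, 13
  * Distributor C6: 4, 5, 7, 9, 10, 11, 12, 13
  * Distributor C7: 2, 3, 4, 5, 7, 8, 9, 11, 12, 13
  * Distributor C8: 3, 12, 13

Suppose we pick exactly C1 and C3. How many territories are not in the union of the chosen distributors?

4

Union of C1, C3 = {2, 3, 4, 6, 7, 8, 9, 10}.
Not covered: 5, 11, 12, 13 — 4 territories.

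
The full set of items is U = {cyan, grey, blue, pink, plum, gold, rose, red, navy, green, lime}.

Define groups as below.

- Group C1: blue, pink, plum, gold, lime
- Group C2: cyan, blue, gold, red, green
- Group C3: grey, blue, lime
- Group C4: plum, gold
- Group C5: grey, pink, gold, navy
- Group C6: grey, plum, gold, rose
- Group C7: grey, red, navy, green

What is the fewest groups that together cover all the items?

4

C1 and C2 and C6 and C7 together: C1 ∪ C2 ∪ C6 ∪ C7 = {cyan, grey, blue, pink, plum, gold, rose, red, navy, green, lime} — every item is covered.
No 3 of the 7 groups cover everything (all 35 combinations miss at least one item), so 4 is optimal.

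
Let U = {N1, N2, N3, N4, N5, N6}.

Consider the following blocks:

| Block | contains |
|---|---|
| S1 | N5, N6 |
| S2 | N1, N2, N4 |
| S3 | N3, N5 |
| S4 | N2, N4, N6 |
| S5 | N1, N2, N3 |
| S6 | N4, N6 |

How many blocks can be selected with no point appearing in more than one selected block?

2

S5, S6 are pairwise disjoint (S5={N1,N2,N3}; S6={N4,N6}).
Every remaining block overlaps one of these, and no 3 of the listed blocks are pairwise disjoint, so 2 is the maximum.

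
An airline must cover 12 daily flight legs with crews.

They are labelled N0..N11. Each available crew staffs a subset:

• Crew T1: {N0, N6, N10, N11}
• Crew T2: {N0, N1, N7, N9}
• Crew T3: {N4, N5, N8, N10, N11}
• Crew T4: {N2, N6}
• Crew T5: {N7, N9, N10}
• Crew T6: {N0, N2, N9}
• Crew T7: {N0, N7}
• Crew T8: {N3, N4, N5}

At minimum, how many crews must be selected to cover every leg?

4

Take {T2, T3, T4, T8}. Their union is {N0, N1, N2, N3, N4, N5, N6, N7, N8, N9, N10, N11}, which is all 12 legs.
Only T8 contains N3, so T8 is forced; the remaining 9 legs need at least 3 more crews (each remaining crew adds at most 4) — so at least 4 crews are needed, and 4 is optimal.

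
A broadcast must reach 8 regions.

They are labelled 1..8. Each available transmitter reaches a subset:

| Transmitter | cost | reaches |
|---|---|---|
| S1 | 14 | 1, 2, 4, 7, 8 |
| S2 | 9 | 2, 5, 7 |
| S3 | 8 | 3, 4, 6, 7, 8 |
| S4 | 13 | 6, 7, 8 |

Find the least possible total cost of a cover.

31

S1, S2, S3 together cover every region (S1 ∪ S2 ∪ S3 = {1, 2, 3, 4, 5, 6, 7, 8}); total cost 14 + 9 + 8 = 31.
No covering selection has total cost below 31.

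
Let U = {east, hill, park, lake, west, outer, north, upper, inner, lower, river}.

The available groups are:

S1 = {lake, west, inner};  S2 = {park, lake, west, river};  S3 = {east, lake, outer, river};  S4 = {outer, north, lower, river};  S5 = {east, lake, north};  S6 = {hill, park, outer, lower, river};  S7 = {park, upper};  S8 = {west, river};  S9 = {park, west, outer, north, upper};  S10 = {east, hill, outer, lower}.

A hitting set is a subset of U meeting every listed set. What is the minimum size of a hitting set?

The 4 elements {east, park, inner, river} hit every group.
No choice of 3 elements meets every group, so 4 is the minimum.

4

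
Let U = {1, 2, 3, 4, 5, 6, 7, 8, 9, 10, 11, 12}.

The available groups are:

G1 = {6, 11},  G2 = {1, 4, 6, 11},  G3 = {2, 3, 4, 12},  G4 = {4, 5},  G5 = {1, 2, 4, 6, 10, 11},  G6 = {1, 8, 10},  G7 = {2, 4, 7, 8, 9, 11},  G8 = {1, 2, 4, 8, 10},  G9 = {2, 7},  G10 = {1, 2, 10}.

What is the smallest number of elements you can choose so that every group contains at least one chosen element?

4

H = {2, 5, 10, 11} meets every group (each contains at least one member of H), and |H| = 4.
The groups G1, G4, G6, G9 are pairwise disjoint, so any hitting set needs a separate element for each — at least 4. Hence 4 is optimal.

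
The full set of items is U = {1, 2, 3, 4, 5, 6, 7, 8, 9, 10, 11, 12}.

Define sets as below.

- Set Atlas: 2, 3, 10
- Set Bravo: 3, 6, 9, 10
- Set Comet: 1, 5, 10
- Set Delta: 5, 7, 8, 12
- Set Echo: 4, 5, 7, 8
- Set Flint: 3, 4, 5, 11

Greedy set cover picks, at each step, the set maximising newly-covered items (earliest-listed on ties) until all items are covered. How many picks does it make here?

Greedy: pick Bravo (covers 4 new) → pick Delta (covers 4 new) → pick Flint (covers 2 new) → pick Atlas (covers 1 new) → pick Comet (covers 1 new). Total picks: 5.

5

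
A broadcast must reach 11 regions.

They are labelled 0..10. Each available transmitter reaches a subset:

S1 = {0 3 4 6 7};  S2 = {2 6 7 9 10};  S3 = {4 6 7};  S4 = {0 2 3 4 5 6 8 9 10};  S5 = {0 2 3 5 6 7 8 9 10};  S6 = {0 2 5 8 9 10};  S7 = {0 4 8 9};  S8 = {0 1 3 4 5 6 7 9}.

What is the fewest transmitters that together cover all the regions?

Take {S4, S8}. Their union is {0, 1, 2, 3, 4, 5, 6, 7, 8, 9, 10}, which is all 11 regions.
No single transmitter has all 11 regions (the largest, S4, has 9), so 2 is optimal.

2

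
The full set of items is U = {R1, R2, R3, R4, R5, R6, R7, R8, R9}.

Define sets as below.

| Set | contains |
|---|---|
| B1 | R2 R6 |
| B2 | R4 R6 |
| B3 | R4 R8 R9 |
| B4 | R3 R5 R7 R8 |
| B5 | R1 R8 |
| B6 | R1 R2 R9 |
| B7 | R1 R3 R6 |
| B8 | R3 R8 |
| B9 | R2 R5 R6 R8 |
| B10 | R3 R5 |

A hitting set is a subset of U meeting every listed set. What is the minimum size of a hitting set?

4

The 4 items {R2, R3, R4, R8} hit every set.
No choice of 3 items meets every set, so 4 is the minimum.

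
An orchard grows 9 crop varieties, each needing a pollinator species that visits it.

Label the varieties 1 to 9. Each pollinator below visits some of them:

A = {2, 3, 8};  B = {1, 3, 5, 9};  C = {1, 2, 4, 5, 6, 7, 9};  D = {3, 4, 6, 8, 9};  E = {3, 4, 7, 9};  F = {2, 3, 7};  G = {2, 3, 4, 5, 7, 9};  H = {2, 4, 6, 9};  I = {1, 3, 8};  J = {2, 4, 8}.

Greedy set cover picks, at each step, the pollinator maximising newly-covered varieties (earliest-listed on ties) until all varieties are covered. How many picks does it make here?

2

Greedy: pick C (covers 7 new) → pick A (covers 2 new). Total picks: 2.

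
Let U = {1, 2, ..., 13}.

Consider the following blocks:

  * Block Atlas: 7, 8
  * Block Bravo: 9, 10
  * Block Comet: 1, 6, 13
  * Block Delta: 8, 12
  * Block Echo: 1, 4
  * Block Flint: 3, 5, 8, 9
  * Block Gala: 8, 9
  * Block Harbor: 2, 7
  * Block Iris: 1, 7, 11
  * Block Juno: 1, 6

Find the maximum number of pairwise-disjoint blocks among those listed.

Bravo, Delta, Echo, Harbor are pairwise disjoint (Bravo={9,10}; Delta={8,12}; Echo={1,4}; Harbor={2,7}).
Every remaining block overlaps one of these, and no 5 of the listed blocks are pairwise disjoint, so 4 is the maximum.

4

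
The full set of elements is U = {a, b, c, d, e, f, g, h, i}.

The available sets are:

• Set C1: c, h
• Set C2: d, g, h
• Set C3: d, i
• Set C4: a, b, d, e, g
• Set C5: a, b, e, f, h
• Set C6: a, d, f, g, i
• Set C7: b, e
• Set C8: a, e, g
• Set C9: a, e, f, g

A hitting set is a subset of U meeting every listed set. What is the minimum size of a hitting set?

T = {e, h, i} meets every set (each contains at least one member of T), and |T| = 3.
The sets C1, C6, C7 are pairwise disjoint, so any hitting set needs a separate element for each — at least 3. Hence 3 is optimal.

3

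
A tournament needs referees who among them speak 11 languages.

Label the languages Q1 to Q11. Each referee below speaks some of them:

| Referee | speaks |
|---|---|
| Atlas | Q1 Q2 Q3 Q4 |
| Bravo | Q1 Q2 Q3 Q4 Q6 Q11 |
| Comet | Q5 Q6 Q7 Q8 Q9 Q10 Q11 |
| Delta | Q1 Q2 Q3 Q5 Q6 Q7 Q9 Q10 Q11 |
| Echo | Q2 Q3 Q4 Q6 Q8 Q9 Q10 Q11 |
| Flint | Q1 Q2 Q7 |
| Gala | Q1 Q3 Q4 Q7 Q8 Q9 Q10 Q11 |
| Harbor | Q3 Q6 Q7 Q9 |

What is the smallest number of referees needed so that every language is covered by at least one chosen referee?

Delta and Echo together: Delta ∪ Echo = {Q1, Q2, Q3, Q4, Q5, Q6, Q7, Q8, Q9, Q10, Q11} — every language is covered.
No single referee has all 11 languages (the largest, Delta, has 9), so 2 is optimal.

2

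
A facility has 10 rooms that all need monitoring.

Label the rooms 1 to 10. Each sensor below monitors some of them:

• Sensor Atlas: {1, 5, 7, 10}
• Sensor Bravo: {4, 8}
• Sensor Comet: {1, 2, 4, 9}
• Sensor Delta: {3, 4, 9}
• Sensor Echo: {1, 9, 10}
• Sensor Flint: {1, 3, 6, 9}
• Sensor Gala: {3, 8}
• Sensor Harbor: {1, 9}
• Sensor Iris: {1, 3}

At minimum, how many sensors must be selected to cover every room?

4

Atlas and Comet and Flint and Gala together: Atlas ∪ Comet ∪ Flint ∪ Gala = {1, 2, 3, 4, 5, 6, 7, 8, 9, 10} — every room is covered.
No 3 of the 9 sensors cover everything (all 84 combinations miss at least one room), so 4 is optimal.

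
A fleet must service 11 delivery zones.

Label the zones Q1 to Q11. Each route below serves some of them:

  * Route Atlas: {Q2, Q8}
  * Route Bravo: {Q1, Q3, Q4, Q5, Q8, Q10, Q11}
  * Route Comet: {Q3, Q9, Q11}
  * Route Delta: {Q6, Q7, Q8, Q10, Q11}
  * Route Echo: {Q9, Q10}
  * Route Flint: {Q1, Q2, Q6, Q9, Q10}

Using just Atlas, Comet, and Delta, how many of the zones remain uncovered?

3

Union of Atlas, Comet, Delta = {Q2, Q3, Q6, Q7, Q8, Q9, Q10, Q11}.
Not covered: Q1, Q4, Q5 — 3 zones.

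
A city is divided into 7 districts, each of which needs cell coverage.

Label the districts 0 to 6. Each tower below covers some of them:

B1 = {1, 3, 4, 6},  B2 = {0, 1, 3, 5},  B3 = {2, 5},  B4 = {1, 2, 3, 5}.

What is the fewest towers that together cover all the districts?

B1 and B2 and B3 together: B1 ∪ B2 ∪ B3 = {0, 1, 2, 3, 4, 5, 6} — every district is covered.
Only B2 contains 0, so B2 is forced; the remaining 3 districts need at least 2 more towers (each remaining tower adds at most 2) — so at least 3 towers are needed, and 3 is optimal.

3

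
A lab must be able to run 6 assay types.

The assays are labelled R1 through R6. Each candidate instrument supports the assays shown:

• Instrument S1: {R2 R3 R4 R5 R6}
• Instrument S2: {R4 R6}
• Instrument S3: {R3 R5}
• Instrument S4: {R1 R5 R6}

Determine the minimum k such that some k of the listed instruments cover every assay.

Take {S1, S4}. Their union is {R1, R2, R3, R4, R5, R6}, which is all 6 assays.
No single instrument has all 6 assays (the largest, S1, has 5), so 2 is optimal.

2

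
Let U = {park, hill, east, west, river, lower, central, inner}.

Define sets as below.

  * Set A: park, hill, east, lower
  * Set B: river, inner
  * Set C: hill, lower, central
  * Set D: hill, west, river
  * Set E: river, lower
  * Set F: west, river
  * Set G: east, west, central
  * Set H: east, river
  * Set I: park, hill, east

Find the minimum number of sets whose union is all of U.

A and B and G together: A ∪ B ∪ G = {park, hill, east, west, river, lower, central, inner} — every element is covered.
Only B contains inner, so B is forced; the remaining 6 elements need at least 2 more sets (each remaining set adds at most 4) — so at least 3 sets are needed, and 3 is optimal.

3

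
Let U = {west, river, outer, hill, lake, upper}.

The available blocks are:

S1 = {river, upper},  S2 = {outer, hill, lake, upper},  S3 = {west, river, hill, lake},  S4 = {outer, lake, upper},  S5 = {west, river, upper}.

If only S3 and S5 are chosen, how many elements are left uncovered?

1

Union of S3, S5 = {west, river, hill, lake, upper}.
Not covered: outer — 1 element.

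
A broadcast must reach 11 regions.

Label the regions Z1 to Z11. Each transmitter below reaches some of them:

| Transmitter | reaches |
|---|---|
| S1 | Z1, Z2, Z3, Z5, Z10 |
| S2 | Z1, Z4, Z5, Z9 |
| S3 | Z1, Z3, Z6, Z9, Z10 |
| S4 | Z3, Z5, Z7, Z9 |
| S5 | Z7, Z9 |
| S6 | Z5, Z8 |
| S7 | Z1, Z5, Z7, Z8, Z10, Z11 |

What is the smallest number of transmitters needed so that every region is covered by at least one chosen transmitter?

S1 and S2 and S3 and S7 together: S1 ∪ S2 ∪ S3 ∪ S7 = {Z1, Z2, Z3, Z4, Z5, Z6, Z7, Z8, Z9, Z10, Z11} — every region is covered.
No 3 of the 7 transmitters cover everything (all 35 combinations miss at least one region), so 4 is optimal.

4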